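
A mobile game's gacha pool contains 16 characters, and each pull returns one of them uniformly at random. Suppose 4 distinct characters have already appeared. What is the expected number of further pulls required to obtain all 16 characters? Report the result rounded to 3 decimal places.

The wait to go from k to k+1 distinct characters is geometric with mean 16/(16-k).
Sum over k = 4,...,15: E = 16/12 + 16/11 + 16/10 + ... + 16/2 + 16/1 = 49.6514.

49.651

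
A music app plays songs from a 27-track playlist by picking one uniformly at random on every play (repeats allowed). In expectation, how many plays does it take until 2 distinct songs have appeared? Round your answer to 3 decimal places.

With k distinct songs already seen, the next new one arrives after an expected 27/(27-k) plays.
Sum over k = 0,...,1: E = 27/27 + 27/26 = 2.0385.

2.038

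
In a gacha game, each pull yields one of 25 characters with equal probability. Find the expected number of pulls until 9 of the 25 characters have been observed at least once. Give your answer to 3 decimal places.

With k distinct characters already seen, the next new one arrives after an expected 25/(25-k) pulls.
Sum over k = 0,...,8: E = 25/25 + 25/24 + 25/23 + ... + 25/18 + 25/17 = 10.8807.

10.881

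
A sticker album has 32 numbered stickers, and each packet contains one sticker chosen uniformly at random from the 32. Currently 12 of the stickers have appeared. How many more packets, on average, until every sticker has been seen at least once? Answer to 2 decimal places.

115.13

The wait to go from k to k+1 distinct stickers is geometric with mean 32/(32-k).
Sum over k = 12,...,31: E = 32/20 + 32/19 + 32/18 + ... + 32/2 + 32/1 = 115.128.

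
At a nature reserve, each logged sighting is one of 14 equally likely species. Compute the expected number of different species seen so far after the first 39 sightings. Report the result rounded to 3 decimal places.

For each species, P(seen in 39 sightings) = 1 - (13/14)^39 = 0.9444.
By linearity of expectation, E[distinct seen] = 14·(1 - (13/14)^39) = 13.2221.

13.222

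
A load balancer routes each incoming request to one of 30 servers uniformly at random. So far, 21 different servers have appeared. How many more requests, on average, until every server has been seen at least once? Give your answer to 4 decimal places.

84.8690

With k distinct servers already seen, the next new one takes an expected 30/(30-k) requests.
Sum over k = 21,...,29: E = 30/9 + 30/8 + 30/7 + ... + 30/2 + 30/1 = 84.86905.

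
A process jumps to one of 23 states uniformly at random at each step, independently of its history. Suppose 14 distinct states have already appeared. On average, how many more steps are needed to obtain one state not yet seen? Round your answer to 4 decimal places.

2.5556

Each step yields a new state with probability (23-14)/23 = 9/23, so the wait is geometric with mean 23/9.
E = 23/9 = 2.55556.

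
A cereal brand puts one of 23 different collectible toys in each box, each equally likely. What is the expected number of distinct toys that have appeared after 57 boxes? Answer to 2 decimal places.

For each toy, P(seen in 57 boxes) = 1 - (22/23)^57 = 0.921.
By linearity of expectation, E[distinct seen] = 23·(1 - (22/23)^57) = 21.175.

21.17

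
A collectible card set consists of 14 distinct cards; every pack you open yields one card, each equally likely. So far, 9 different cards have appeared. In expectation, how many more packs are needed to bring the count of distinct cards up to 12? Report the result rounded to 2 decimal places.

With k distinct cards already seen, the next new one takes an expected 14/(14-k) packs.
Sum over k = 9,...,11: E = 14/5 + 14/4 + 14/3 = 10.967.

10.97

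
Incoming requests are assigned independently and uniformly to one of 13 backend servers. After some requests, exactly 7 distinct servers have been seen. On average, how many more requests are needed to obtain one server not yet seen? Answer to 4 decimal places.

2.1667

Each request yields a new server with probability (13-7)/13 = 6/13, so the wait is geometric with mean 13/6.
E = 13/6 = 2.16667.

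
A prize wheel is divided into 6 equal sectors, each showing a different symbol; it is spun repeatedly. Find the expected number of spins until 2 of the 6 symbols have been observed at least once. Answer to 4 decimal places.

2.2000

Going from k to k+1 distinct takes a geometric number of spins with mean 6/(6-k).
Sum over k = 0,...,1: E = 6/6 + 6/5 = 2.20000.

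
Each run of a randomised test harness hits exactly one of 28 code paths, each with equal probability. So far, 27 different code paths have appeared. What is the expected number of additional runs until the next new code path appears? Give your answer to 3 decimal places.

Each run yields a new code path with probability (28-27)/28 = 1/28, so the wait is geometric with mean 28/1.
E = 28/1 = 28.0000.

28.000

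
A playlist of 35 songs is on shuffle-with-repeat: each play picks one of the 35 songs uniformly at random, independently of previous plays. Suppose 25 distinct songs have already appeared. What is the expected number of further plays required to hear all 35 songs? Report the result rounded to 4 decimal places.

With k distinct songs already seen, the next new one takes an expected 35/(35-k) plays.
Sum over k = 25,...,34: E = 35/10 + 35/9 + 35/8 + ... + 35/2 + 35/1 = 102.51389.

102.5139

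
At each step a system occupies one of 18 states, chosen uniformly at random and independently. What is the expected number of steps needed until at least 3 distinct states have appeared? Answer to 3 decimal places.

3.184

Going from k to k+1 distinct takes a geometric number of steps with mean 18/(18-k).
Sum over k = 0,...,2: E = 18/18 + 18/17 + 18/16 = 3.1838.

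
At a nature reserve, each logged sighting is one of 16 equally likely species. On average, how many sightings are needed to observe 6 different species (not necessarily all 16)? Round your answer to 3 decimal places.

Going from k to k+1 distinct takes a geometric number of sightings with mean 16/(16-k).
Sum over k = 0,...,5: E = 16/16 + 16/15 + 16/14 + 16/13 + 16/12 + 16/11 = 7.2282.

7.228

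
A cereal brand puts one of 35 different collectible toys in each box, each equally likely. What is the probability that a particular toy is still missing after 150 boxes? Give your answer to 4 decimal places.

0.0129

Each box misses the fixed toy with probability (35-1)/35 = 34/35, independently.
P(still missing after 150) = (34/35)^150 = 0.01293.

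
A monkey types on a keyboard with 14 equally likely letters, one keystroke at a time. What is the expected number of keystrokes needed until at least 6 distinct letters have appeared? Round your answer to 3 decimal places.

With k distinct letters already seen, the next new one arrives after an expected 14/(14-k) keystrokes.
Sum over k = 0,...,5: E = 14/14 + 14/13 + 14/12 + 14/11 + 14/10 + 14/9 = 7.4719.

7.472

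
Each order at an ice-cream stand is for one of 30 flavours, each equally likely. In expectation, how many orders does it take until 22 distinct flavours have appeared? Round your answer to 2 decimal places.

38.31

With k distinct flavours already seen, the next new one arrives after an expected 30/(30-k) orders.
Sum over k = 0,...,21: E = 30/30 + 30/29 + 30/28 + ... + 30/10 + 30/9 = 38.314.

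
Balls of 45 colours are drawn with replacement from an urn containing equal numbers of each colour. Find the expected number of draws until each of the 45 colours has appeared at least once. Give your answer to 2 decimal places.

197.77

Split into phases: going from k distinct to k+1 distinct takes on average 45/(45-k) draws.
E[T] = 45/45 + 45/44 + 45/43 + ... + 45/2 + 45/1 = 45·H_{45}.
H_{45} = 4.395, so E[T] = 197.773.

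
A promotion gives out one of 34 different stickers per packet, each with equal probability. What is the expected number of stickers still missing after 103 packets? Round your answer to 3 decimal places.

1.571

For each sticker, P(unseen after 103) = (33/34)^103 = 0.0462.
By linearity of expectation, E[unseen] = 34·(33/34)^103 = 1.5707.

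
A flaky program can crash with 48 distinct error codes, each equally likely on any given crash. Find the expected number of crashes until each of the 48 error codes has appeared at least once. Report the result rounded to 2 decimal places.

214.02

The wait to go from k to k+1 distinct error codes is geometric with mean 48/(48-k).
E[T] = 48/48 + 48/47 + 48/46 + ... + 48/2 + 48/1 = 48·H_{48}.
H_{48} = 4.459, so E[T] = 214.022.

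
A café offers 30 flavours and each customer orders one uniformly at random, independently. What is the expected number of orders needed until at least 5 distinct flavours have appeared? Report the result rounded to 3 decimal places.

Going from k to k+1 distinct takes a geometric number of orders with mean 30/(30-k).
Sum over k = 0,...,4: E = 30/30 + 30/29 + 30/28 + 30/27 + 30/26 = 5.3709.

5.371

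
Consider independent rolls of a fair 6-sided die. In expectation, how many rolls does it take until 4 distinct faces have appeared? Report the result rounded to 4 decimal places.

Going from k to k+1 distinct takes a geometric number of rolls with mean 6/(6-k).
Sum over k = 0,...,3: E = 6/6 + 6/5 + 6/4 + 6/3 = 5.70000.

5.7000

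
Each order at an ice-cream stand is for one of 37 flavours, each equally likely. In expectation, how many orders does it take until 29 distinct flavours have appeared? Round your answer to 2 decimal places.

Going from k to k+1 distinct takes a geometric number of orders with mean 37/(37-k).
Sum over k = 0,...,28: E = 37/37 + 37/36 + 37/35 + ... + 37/10 + 37/9 = 54.898.

54.90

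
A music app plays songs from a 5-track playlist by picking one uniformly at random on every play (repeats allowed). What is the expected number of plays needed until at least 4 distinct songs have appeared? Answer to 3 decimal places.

6.417

With k distinct songs already seen, the next new one arrives after an expected 5/(5-k) plays.
Sum over k = 0,...,3: E = 5/5 + 5/4 + 5/3 + 5/2 = 6.4167.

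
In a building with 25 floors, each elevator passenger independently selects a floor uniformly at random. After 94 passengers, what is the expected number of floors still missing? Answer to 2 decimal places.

For each floor, P(unseen after 94) = (24/25)^94 = 0.022.
By linearity of expectation, E[unseen] = 25·(24/25)^94 = 0.539.

0.54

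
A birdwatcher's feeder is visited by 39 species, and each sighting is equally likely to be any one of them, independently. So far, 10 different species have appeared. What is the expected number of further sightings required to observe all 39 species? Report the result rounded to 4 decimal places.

From k distinct to k+1 distinct takes on average 39/(39-k) sightings.
Sum over k = 10,...,38: E = 39/29 + 39/28 + 39/27 + ... + 39/2 + 39/1 = 154.50450.

154.5045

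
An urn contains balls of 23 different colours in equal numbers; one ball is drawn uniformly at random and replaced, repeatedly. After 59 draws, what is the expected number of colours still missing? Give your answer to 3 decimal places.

For each colour, P(unseen after 59) = (22/23)^59 = 0.0726.
By linearity of expectation, E[unseen] = 23·(22/23)^59 = 1.6700.

1.670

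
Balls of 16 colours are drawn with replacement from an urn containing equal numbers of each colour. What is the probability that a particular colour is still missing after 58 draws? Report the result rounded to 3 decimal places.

0.024

On each draw the fixed colour fails to appear with probability 15/16.
P(still missing after 58) = (15/16)^58 = 0.0237.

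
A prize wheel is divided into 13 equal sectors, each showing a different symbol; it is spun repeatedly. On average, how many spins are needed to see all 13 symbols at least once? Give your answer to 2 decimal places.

The wait to go from k to k+1 distinct symbols is geometric with mean 13/(13-k).
E[T] = 13/13 + 13/12 + 13/11 + ... + 13/2 + 13/1 = 13·H_{13}.
H_{13} = 3.180, so E[T] = 41.342.

41.34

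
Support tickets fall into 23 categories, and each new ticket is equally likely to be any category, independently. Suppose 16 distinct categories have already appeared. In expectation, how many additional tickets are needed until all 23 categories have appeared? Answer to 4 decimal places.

With k distinct categories already seen, the next new one takes an expected 23/(23-k) tickets.
Sum over k = 16,...,22: E = 23/7 + 23/6 + 23/5 + ... + 23/2 + 23/1 = 59.63571.

59.6357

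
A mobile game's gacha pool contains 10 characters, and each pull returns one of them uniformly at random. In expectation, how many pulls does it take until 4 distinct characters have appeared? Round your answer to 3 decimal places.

4.790

Going from k to k+1 distinct takes a geometric number of pulls with mean 10/(10-k).
Sum over k = 0,...,3: E = 10/10 + 10/9 + 10/8 + 10/7 = 4.7897.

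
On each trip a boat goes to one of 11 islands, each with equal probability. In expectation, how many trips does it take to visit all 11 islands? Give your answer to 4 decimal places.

The wait to go from k to k+1 distinct islands is geometric with mean 11/(11-k).
E[T] = 11/11 + 11/10 + 11/9 + ... + 11/2 + 11/1 = 11·H_{11}.
H_{11} = 3.01988, so E[T] = 33.21865.

33.2187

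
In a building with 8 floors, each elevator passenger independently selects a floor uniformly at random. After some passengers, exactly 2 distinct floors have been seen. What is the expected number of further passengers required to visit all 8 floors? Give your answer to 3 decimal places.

19.600

From k distinct to k+1 distinct takes on average 8/(8-k) passengers.
Sum over k = 2,...,7: E = 8/6 + 8/5 + 8/4 + 8/3 + 8/2 + 8/1 = 19.6000.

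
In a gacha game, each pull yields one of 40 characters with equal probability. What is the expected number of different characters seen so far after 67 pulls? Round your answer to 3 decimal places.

For each character, P(seen in 67 pulls) = 1 - (39/40)^67 = 0.8166.
By linearity of expectation, E[distinct seen] = 40·(1 - (39/40)^67) = 32.6655.

32.666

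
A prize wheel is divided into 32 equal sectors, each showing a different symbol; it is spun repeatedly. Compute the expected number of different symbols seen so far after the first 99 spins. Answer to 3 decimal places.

30.619

For each symbol, P(seen in 99 spins) = 1 - (31/32)^99 = 0.9569.
By linearity of expectation, E[distinct seen] = 32·(1 - (31/32)^99) = 30.6193.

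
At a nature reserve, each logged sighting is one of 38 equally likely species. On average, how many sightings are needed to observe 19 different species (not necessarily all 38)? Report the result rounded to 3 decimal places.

With k distinct species already seen, the next new one arrives after an expected 38/(38-k) sightings.
Sum over k = 0,...,18: E = 38/38 + 38/37 + 38/36 + ... + 38/21 + 38/20 = 25.8462.

25.846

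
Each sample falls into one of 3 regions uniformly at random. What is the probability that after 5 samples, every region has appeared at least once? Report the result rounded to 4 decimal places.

Let A_i be the event that region i is missing after 5 samples. By inclusion–exclusion on the A_i,
P(all seen) = Σ_{j=0}^{3} (-1)^j C(3,j)((3-j)/3)^5
= 1.00000 - 0.39506 + 0.01235 - 0.00000
= 0.61728.

0.6173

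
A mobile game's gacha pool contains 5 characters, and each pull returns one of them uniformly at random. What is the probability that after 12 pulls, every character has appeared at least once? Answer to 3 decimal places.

Let A_i be the event that character i is missing after 12 pulls. By inclusion–exclusion on the A_i,
P(all seen) = Σ_{j=0}^{5} (-1)^j C(5,j)((5-j)/5)^12
= 1.0000 - 0.3436 + 0.0218 - 0.0002 + 0.0000 - 0.0000
= 0.6780.

0.678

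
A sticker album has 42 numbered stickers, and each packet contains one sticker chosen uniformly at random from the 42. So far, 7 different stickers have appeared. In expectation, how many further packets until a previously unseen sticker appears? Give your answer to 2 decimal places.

1.20

The number of packets until the next new sticker is geometric with success probability 35/42, so its mean is 42/35.
E = 42/35 = 1.200.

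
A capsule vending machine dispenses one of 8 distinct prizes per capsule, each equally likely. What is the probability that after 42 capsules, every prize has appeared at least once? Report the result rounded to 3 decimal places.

Let A_i be the event that prize i is missing after 42 capsules. By inclusion–exclusion on the A_i,
P(all seen) = Σ_{j=0}^{8} (-1)^j C(8,j)((8-j)/8)^42
= 1.0000 - 0.0293 + 0.0002 - 0.0000 + 0.0000 - 0.0000 + 0.0000 - 0.0000 + 0.0000
= 0.9708.

0.971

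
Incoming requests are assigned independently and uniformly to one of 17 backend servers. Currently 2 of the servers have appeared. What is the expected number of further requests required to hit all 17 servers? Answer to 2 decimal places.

56.41

The wait to go from k to k+1 distinct servers is geometric with mean 17/(17-k).
Sum over k = 2,...,16: E = 17/15 + 17/14 + 17/13 + ... + 17/2 + 17/1 = 56.410.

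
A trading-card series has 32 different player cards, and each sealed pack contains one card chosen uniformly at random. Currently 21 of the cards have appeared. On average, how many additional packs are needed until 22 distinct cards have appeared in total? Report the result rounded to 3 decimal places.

2.909

The wait to go from k to k+1 distinct cards is geometric with mean 32/(32-k).
Only the k = 21 term is needed: E = 32/11 = 2.9091.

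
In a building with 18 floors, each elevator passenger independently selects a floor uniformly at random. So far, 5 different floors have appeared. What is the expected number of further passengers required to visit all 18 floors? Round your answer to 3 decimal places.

From k distinct to k+1 distinct takes on average 18/(18-k) passengers.
Sum over k = 5,...,17: E = 18/13 + 18/12 + 18/11 + ... + 18/2 + 18/1 = 57.2424.

57.242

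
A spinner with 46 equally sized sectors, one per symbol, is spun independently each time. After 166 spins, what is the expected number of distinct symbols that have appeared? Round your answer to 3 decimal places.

44.803

For each symbol, P(seen in 166 spins) = 1 - (45/46)^166 = 0.9740.
By linearity of expectation, E[distinct seen] = 46·(1 - (45/46)^166) = 44.8026.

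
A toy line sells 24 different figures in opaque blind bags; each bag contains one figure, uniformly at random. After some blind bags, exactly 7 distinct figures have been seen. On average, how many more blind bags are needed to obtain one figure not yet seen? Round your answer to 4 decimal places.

1.4118

The number of blind bags until the next new figure is geometric with success probability 17/24, so its mean is 24/17.
E = 24/17 = 1.41176.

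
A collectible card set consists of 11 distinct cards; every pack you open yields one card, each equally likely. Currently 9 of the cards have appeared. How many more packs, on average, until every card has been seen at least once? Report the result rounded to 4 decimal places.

16.5000

The wait to go from k to k+1 distinct cards is geometric with mean 11/(11-k).
Sum over k = 9,...,10: E = 11/2 + 11/1 = 16.50000.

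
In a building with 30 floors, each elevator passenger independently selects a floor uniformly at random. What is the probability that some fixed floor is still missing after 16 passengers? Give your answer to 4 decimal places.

0.5813

On each passenger the fixed floor fails to appear with probability 29/30.
P(still missing after 16) = (29/30)^16 = 0.58134.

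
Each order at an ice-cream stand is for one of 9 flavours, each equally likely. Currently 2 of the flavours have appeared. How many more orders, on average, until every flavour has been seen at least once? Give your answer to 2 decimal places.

23.34

From k distinct to k+1 distinct takes on average 9/(9-k) orders.
Sum over k = 2,...,8: E = 9/7 + 9/6 + 9/5 + ... + 9/2 + 9/1 = 23.336.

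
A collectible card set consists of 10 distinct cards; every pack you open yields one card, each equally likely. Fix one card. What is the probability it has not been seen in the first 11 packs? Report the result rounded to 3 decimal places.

0.314

On each pack the fixed card fails to appear with probability 9/10.
P(still missing after 11) = (9/10)^11 = 0.3138.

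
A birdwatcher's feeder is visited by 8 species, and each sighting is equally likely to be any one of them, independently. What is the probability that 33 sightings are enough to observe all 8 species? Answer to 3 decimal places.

0.905

Let A_i be the event that species i is missing after 33 sightings. By inclusion–exclusion on the A_i,
P(all seen) = Σ_{j=0}^{8} (-1)^j C(8,j)((8-j)/8)^33
= 1.0000 - 0.0976 + 0.0021 - 0.0000 + 0.0000 - 0.0000 + 0.0000 - 0.0000 + 0.0000
= 0.9045.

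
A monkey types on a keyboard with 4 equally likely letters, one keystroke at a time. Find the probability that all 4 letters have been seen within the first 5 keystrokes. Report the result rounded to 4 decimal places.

By inclusion–exclusion over which letters are missing,
P(all seen) = Σ_{j=0}^{4} (-1)^j C(4,j)((4-j)/4)^5
= 1.00000 - 0.94922 + 0.18750 - 0.00391 + 0.00000
= 0.23438.

0.2344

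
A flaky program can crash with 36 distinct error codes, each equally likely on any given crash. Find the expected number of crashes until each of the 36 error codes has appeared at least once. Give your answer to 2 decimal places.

150.28

After k distinct error codes have appeared, the next crash gives a new one with probability (36-k)/36, so the expected wait for the (k+1)-th is 36/(36-k).
E[T] = 36/36 + 36/35 + 36/34 + ... + 36/2 + 36/1 = 36·H_{36}.
H_{36} = 4.175, so E[T] = 150.284.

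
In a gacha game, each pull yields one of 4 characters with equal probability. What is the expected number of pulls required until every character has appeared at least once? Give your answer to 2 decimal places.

The wait to go from k to k+1 distinct characters is geometric with mean 4/(4-k).
E[T] = 4/4 + 4/3 + 4/2 + 4/1 = 4·H_{4}.
H_{4} = 2.083, so E[T] = 8.333.

8.33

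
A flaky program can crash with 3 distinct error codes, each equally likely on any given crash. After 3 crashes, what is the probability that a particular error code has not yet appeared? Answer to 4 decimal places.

0.2963

Each crash misses the fixed error code with probability (3-1)/3 = 2/3, independently.
P(still missing after 3) = (2/3)^3 = 0.29630.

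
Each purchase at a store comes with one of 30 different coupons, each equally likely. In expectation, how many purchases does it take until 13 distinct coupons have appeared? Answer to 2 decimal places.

16.66

With k distinct coupons already seen, the next new one arrives after an expected 30/(30-k) purchases.
Sum over k = 0,...,12: E = 30/30 + 30/29 + 30/28 + ... + 30/19 + 30/18 = 16.663.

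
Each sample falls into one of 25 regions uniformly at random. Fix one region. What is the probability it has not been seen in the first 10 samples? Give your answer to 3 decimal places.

0.665

On each sample the fixed region fails to appear with probability 24/25.
P(still missing after 10) = (24/25)^10 = 0.6648.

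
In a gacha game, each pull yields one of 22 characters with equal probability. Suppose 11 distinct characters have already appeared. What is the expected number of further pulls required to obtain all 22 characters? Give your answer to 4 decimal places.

66.4373

With k distinct characters already seen, the next new one takes an expected 22/(22-k) pulls.
Sum over k = 11,...,21: E = 22/11 + 22/10 + 22/9 + ... + 22/2 + 22/1 = 66.43730.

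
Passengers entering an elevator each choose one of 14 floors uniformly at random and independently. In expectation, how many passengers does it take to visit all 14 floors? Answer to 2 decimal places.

45.52

The wait to go from k to k+1 distinct floors is geometric with mean 14/(14-k).
E[T] = 14/14 + 14/13 + 14/12 + ... + 14/2 + 14/1 = 14·H_{14}.
H_{14} = 3.252, so E[T] = 45.522.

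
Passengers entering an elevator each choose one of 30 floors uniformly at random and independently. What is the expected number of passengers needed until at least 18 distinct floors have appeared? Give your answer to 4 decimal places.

Going from k to k+1 distinct takes a geometric number of passengers with mean 30/(30-k).
Sum over k = 0,...,17: E = 30/30 + 30/29 + 30/28 + ... + 30/14 + 30/13 = 26.75329.

26.7533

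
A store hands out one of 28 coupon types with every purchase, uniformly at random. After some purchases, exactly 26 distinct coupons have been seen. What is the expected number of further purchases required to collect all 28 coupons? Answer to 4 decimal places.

42.0000

With k distinct coupons already seen, the next new one takes an expected 28/(28-k) purchases.
Sum over k = 26,...,27: E = 28/2 + 28/1 = 42.00000.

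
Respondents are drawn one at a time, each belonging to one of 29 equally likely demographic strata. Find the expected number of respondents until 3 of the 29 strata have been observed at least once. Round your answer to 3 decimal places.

With k distinct strata already seen, the next new one arrives after an expected 29/(29-k) respondents.
Sum over k = 0,...,2: E = 29/29 + 29/28 + 29/27 = 3.1098.

3.110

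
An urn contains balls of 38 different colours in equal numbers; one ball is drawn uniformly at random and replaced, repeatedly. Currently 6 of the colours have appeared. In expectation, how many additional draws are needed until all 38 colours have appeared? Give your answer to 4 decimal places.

154.2228

From k distinct to k+1 distinct takes on average 38/(38-k) draws.
Sum over k = 6,...,37: E = 38/32 + 38/31 + 38/30 + ... + 38/2 + 38/1 = 154.22282.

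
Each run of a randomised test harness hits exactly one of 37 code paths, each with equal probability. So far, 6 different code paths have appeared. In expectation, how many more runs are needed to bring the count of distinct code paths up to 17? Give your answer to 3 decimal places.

15.892

From k distinct to k+1 distinct takes on average 37/(37-k) runs.
Sum over k = 6,...,16: E = 37/31 + 37/30 + 37/29 + ... + 37/22 + 37/21 = 15.8917.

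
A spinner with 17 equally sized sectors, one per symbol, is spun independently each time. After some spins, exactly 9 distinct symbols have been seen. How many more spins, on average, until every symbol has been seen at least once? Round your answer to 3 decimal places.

46.204

With k distinct symbols already seen, the next new one takes an expected 17/(17-k) spins.
Sum over k = 9,...,16: E = 17/8 + 17/7 + 17/6 + ... + 17/2 + 17/1 = 46.2036.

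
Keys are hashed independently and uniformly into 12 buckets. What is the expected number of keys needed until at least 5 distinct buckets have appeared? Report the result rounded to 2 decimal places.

Going from k to k+1 distinct takes a geometric number of keys with mean 12/(12-k).
Sum over k = 0,...,4: E = 12/12 + 12/11 + 12/10 + 12/9 + 12/8 = 6.124.

6.12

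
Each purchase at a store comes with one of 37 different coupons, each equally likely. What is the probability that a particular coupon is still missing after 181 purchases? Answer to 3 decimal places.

On each purchase the fixed coupon fails to appear with probability 36/37.
P(still missing after 181) = (36/37)^181 = 0.0070.

0.007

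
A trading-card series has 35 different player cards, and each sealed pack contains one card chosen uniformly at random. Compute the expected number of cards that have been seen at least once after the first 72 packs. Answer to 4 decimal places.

For each card, P(seen in 72 packs) = 1 - (34/35)^72 = 0.87595.
By linearity of expectation, E[distinct seen] = 35·(1 - (34/35)^72) = 30.65839.

30.6584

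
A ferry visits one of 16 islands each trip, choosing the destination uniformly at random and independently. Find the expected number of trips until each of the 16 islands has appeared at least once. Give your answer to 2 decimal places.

54.09

After k distinct islands have appeared, the next trip gives a new one with probability (16-k)/16, so the expected wait for the (k+1)-th is 16/(16-k).
E[T] = 16/16 + 16/15 + 16/14 + ... + 16/2 + 16/1 = 16·H_{16}.
H_{16} = 3.381, so E[T] = 54.092.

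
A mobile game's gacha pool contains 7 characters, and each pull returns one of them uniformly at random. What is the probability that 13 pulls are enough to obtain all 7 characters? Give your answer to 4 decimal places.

Let A_i be the event that character i is missing after 13 pulls. By inclusion–exclusion on the A_i,
P(all seen) = Σ_{j=0}^{7} (-1)^j C(7,j)((7-j)/7)^13
= 1.00000 - 0.94360 + 0.26458 - 0.02424 + 0.00058 - 0.00000 + 0.00000 - 0.00000
= 0.29731.

0.2973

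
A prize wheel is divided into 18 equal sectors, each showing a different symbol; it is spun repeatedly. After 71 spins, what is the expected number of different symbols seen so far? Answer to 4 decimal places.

For each symbol, P(seen in 71 spins) = 1 - (17/18)^71 = 0.98272.
By linearity of expectation, E[distinct seen] = 18·(1 - (17/18)^71) = 17.68897.

17.6890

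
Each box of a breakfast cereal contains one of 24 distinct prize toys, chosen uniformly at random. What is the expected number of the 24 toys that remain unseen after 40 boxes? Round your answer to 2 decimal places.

4.37

For each toy, P(unseen after 40) = (23/24)^40 = 0.182.
By linearity of expectation, E[unseen] = 24·(23/24)^40 = 4.374.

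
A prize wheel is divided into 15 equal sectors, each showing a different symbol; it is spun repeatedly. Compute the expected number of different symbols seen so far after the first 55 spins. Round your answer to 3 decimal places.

For each symbol, P(seen in 55 spins) = 1 - (14/15)^55 = 0.9775.
By linearity of expectation, E[distinct seen] = 15·(1 - (14/15)^55) = 14.6626.

14.663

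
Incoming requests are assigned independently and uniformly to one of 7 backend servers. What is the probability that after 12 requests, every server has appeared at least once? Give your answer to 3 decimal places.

0.228

Let A_i be the event that server i is missing after 12 requests. By inclusion–exclusion on the A_i,
P(all seen) = Σ_{j=0}^{7} (-1)^j C(7,j)((7-j)/7)^12
= 1.0000 - 1.1009 + 0.3704 - 0.0424 + 0.0013 - 0.0000 + 0.0000 - 0.0000
= 0.2285.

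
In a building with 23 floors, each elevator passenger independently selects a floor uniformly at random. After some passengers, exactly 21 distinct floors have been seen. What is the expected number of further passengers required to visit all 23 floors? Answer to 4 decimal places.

With k distinct floors already seen, the next new one takes an expected 23/(23-k) passengers.
Sum over k = 21,...,22: E = 23/2 + 23/1 = 34.50000.

34.5000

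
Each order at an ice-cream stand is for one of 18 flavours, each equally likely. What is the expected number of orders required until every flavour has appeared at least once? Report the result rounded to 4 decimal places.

62.9119

Split into phases: going from k distinct to k+1 distinct takes on average 18/(18-k) orders.
E[T] = 18/18 + 18/17 + 18/16 + ... + 18/2 + 18/1 = 18·H_{18}.
H_{18} = 3.49511, so E[T] = 62.91195.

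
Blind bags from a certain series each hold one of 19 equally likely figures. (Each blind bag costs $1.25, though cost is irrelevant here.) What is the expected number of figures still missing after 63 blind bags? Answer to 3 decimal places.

0.630

For each figure, P(unseen after 63) = (18/19)^63 = 0.0332.
By linearity of expectation, E[unseen] = 19·(18/19)^63 = 0.6302.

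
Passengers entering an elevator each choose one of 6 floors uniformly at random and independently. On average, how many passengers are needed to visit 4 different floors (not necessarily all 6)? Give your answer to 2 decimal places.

5.70

With k distinct floors already seen, the next new one arrives after an expected 6/(6-k) passengers.
Sum over k = 0,...,3: E = 6/6 + 6/5 + 6/4 + 6/3 = 5.700.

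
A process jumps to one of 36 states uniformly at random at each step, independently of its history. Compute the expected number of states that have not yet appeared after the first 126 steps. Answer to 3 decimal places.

For each state, P(unseen after 126) = (35/36)^126 = 0.0287.
By linearity of expectation, E[unseen] = 36·(35/36)^126 = 1.0346.

1.035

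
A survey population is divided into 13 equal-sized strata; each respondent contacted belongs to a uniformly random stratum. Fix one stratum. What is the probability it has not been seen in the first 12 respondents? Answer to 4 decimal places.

Each respondent misses the fixed stratum with probability (13-1)/13 = 12/13, independently.
P(still missing after 12) = (12/13)^12 = 0.38270.

0.3827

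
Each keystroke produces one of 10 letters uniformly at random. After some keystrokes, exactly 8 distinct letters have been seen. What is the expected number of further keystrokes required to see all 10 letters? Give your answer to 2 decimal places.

With k distinct letters already seen, the next new one takes an expected 10/(10-k) keystrokes.
Sum over k = 8,...,9: E = 10/2 + 10/1 = 15.000.

15.00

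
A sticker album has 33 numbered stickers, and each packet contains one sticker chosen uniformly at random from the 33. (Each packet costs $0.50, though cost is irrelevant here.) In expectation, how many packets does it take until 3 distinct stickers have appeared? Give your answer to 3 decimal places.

With k distinct stickers already seen, the next new one arrives after an expected 33/(33-k) packets.
Sum over k = 0,...,2: E = 33/33 + 33/32 + 33/31 = 3.0958.

3.096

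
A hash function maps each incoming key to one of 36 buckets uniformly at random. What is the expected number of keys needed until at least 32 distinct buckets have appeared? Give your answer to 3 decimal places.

75.284

Going from k to k+1 distinct takes a geometric number of keys with mean 36/(36-k).
Sum over k = 0,...,31: E = 36/36 + 36/35 + 36/34 + ... + 36/6 + 36/5 = 75.2841.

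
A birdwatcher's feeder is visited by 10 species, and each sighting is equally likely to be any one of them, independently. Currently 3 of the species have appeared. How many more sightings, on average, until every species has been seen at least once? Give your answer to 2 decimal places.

25.93

With k distinct species already seen, the next new one takes an expected 10/(10-k) sightings.
Sum over k = 3,...,9: E = 10/7 + 10/6 + 10/5 + ... + 10/2 + 10/1 = 25.929.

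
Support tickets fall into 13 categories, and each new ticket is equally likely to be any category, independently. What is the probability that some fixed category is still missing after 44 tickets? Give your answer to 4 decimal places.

Each ticket misses the fixed category with probability (13-1)/13 = 12/13, independently.
P(still missing after 44) = (12/13)^44 = 0.02954.

0.0295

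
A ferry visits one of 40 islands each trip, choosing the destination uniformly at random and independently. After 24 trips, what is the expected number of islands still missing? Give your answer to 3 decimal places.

21.786

For each island, P(unseen after 24) = (39/40)^24 = 0.5446.
By linearity of expectation, E[unseen] = 40·(39/40)^24 = 21.7857.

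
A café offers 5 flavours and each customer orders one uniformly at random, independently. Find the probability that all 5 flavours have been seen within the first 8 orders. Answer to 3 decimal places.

By inclusion–exclusion over which flavours are missing,
P(all seen) = Σ_{j=0}^{5} (-1)^j C(5,j)((5-j)/5)^8
= 1.0000 - 0.8389 + 0.1680 - 0.0066 + 0.0000 - 0.0000
= 0.3226.

0.323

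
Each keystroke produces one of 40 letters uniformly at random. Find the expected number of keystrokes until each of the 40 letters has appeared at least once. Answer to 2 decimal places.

The wait to go from k to k+1 distinct letters is geometric with mean 40/(40-k).
E[T] = 40/40 + 40/39 + 40/38 + ... + 40/2 + 40/1 = 40·H_{40}.
H_{40} = 4.279, so E[T] = 171.142.

171.14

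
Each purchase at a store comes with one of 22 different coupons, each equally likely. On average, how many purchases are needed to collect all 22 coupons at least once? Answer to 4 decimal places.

After k distinct coupons have appeared, the next purchase gives a new one with probability (22-k)/22, so the expected wait for the (k+1)-th is 22/(22-k).
E[T] = 22/22 + 22/21 + 22/20 + ... + 22/2 + 22/1 = 22·H_{22}.
H_{22} = 3.69081, so E[T] = 81.19789.

81.1979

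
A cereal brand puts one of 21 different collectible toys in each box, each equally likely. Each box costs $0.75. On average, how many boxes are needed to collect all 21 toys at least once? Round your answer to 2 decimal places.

The wait to go from k to k+1 distinct toys is geometric with mean 21/(21-k).
E[T] = 21/21 + 21/20 + 21/19 + ... + 21/2 + 21/1 = 21·H_{21}.
H_{21} = 3.645, so E[T] = 76.553.

76.55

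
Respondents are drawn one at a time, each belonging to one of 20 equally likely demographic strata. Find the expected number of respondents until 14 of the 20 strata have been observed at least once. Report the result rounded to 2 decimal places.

22.95

With k distinct strata already seen, the next new one arrives after an expected 20/(20-k) respondents.
Sum over k = 0,...,13: E = 20/20 + 20/19 + 20/18 + ... + 20/8 + 20/7 = 22.955.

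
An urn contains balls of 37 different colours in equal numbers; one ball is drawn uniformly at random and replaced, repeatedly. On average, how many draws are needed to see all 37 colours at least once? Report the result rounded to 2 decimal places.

155.46

Split into phases: going from k distinct to k+1 distinct takes on average 37/(37-k) draws.
E[T] = 37/37 + 37/36 + 37/35 + ... + 37/2 + 37/1 = 37·H_{37}.
H_{37} = 4.202, so E[T] = 155.459.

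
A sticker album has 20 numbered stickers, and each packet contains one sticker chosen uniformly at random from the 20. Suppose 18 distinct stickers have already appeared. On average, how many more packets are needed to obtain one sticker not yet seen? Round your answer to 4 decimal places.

Each packet yields a new sticker with probability (20-18)/20 = 2/20, so the wait is geometric with mean 20/2.
E = 20/2 = 10.00000.

10.0000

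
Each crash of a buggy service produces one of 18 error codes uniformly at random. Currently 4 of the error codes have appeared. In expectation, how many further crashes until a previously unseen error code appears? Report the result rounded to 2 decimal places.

The number of crashes until the next new error code is geometric with success probability 14/18, so its mean is 18/14.
E = 18/14 = 1.286.

1.29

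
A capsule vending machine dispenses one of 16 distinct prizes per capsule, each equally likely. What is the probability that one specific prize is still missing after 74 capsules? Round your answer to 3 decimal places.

Each capsule misses the fixed prize with probability (16-1)/16 = 15/16, independently.
P(still missing after 74) = (15/16)^74 = 0.0084.

0.008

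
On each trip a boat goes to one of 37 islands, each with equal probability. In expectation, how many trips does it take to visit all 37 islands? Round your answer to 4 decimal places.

155.4587

Split into phases: going from k distinct to k+1 distinct takes on average 37/(37-k) trips.
E[T] = 37/37 + 37/36 + 37/35 + ... + 37/2 + 37/1 = 37·H_{37}.
H_{37} = 4.20159, so E[T] = 155.45869.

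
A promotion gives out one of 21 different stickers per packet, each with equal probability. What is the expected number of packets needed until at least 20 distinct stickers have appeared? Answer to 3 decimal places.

Going from k to k+1 distinct takes a geometric number of packets with mean 21/(21-k).
Sum over k = 0,...,19: E = 21/21 + 21/20 + 21/19 + ... + 21/3 + 21/2 = 55.5525.

55.553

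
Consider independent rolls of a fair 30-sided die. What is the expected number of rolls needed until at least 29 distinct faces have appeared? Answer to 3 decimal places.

89.850

With k distinct faces already seen, the next new one arrives after an expected 30/(30-k) rolls.
Sum over k = 0,...,28: E = 30/30 + 30/29 + 30/28 + ... + 30/3 + 30/2 = 89.8496.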